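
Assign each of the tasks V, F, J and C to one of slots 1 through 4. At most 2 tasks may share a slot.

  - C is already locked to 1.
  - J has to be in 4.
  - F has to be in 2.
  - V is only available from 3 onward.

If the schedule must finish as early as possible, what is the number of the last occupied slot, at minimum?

slot 4

With at most 2 per slot and 4 tasks, at least 2 slots are needed.
J can't be placed before 4, so the schedule must run through at least slot 4.
4 works (last occupied slot: 4): for example J in 4; F in 2; V in 3; C in 1.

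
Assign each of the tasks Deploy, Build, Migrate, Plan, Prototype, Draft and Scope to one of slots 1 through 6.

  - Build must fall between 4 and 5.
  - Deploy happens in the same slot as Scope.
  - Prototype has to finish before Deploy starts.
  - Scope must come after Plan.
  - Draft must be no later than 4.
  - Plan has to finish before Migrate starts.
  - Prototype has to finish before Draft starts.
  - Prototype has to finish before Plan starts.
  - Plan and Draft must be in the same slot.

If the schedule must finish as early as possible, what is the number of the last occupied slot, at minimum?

slot 4

The precedence chain requires at least 3 distinct slots.
Build can't be placed before 4, so the schedule must run through at least slot 4.
4 works (last occupied slot: 4): for example Deploy in 3, Build in 4, Draft in 2, Prototype in 1, Plan in 2, Scope in 3, Migrate in 3.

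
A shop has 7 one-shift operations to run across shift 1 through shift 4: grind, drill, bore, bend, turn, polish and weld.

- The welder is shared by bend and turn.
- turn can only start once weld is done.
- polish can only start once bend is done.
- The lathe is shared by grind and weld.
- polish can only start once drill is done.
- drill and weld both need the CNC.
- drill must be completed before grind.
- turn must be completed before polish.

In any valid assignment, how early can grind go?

shift 3

Precedence pushes grind to at least shift 2.
grind at shift 3 is achievable: drill=shift 2; weld=shift 1; polish=shift 3; turn=shift 2; bore=shift 1; grind=shift 3; bend=shift 1.
Nothing earlier works — the conflict constraints rule out every shift before shift 3.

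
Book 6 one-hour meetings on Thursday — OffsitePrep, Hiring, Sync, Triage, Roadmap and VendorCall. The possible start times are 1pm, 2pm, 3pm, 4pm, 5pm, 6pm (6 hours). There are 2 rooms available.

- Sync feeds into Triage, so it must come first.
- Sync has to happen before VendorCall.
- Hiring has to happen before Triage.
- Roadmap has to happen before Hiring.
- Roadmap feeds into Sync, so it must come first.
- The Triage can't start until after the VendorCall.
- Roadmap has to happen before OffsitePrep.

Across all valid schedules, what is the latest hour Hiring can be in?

5pm

Precedence pushes Hiring to at least 2pm; downstream work caps Hiring at 5pm.
Hiring at 5pm is achievable: Roadmap in 1pm; OffsitePrep in 2pm; VendorCall in 3pm; Hiring in 5pm; Sync in 2pm; Triage in 6pm.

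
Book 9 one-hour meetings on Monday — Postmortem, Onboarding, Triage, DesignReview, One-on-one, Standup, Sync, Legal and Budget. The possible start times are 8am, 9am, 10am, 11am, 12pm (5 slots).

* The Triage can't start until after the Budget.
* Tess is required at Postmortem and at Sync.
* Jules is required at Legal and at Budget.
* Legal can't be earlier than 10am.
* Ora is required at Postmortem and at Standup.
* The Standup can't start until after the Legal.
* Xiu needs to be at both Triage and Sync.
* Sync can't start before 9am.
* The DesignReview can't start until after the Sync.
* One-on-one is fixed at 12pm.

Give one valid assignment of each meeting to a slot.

DesignReview in 10am, Onboarding in 8am, Standup in 11am, Legal in 10am, Sync in 9am, Postmortem in 8am, One-on-one in 12pm, Budget in 8am, Triage in 10am

Checking: Sync(9am) before DesignReview(10am); Legal(10am) before Standup(11am); Budget(8am) before Triage(10am); Triage(10am) != Sync(9am); Legal(10am) != Budget(8am); Postmortem(8am) != Standup(11am); Postmortem(8am) != Sync(9am); One-on-one=12pm in [12pm,12pm]; Legal=10am in [10am,12pm]; Sync=9am in [9am,12pm].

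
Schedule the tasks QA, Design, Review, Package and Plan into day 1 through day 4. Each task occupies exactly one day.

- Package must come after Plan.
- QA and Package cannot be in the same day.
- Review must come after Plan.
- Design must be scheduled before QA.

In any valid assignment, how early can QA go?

day 2

Precedence pushes QA to at least day 2.
QA at day 2 is achievable: QA in day 2; Plan in day 1; Package in day 3; Review in day 2; Design in day 1.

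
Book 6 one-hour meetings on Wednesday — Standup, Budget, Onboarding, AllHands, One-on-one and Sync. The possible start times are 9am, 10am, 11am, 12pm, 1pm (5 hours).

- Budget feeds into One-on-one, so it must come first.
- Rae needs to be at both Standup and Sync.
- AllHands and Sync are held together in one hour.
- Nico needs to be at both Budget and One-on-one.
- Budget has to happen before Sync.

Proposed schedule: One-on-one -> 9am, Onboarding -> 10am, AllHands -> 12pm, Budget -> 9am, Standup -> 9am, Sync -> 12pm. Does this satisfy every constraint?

Invalid. Nico needs to be at both Budget and One-on-one.

AllHands and Sync are held together in one hour — holds.
Rae needs to be at both Standup and Sync — holds.
Nico needs to be at both Budget and One-on-one — violated.
Budget has to happen before Sync — holds.
Budget feeds into One-on-one, so it must come first — violated.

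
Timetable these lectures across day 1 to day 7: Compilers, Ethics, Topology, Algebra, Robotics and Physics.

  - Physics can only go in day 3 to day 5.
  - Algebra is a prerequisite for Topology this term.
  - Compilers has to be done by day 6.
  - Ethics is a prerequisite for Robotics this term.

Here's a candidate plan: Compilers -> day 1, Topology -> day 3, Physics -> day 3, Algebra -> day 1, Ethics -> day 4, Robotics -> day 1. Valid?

Physics can only go in day 3 to day 5 — holds.
Ethics is a prerequisite for Robotics this term — violated.
Compilers has to be done by day 6 — holds.
Algebra is a prerequisite for Topology this term — holds.

No. Ethics is a prerequisite for Robotics this term is not satisfied.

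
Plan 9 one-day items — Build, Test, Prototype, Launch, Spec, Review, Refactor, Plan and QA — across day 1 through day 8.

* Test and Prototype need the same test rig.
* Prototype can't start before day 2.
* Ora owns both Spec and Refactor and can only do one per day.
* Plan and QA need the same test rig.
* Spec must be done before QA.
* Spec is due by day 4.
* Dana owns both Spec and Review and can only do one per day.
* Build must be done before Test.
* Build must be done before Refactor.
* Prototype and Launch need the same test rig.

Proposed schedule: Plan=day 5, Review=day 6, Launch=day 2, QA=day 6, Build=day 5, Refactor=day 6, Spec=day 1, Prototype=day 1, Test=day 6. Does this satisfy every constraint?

Test and Prototype need the same test rig — holds.
Spec is due by day 4 — holds.
Build must be done before Refactor — holds.
Plan and QA need the same test rig — holds.
Prototype can't start before day 2 — violated.
Prototype and Launch need the same test rig — holds.
Spec must be done before QA — holds.
Dana owns both Spec and Review and can only do one per day — holds.
Ora owns both Spec and Refactor and can only do one per day — holds.
Build must be done before Test — holds.

No. Prototype can't start before day 2 is not satisfied.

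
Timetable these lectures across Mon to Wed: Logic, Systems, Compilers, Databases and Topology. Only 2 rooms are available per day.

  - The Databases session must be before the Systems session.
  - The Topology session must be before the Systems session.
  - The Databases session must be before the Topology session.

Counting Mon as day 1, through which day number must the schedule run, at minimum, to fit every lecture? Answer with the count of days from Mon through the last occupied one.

The precedence chain requires at least 3 distinct days.
With at most 2 per day and 5 lectures, at least 3 days are needed.
3 works (last occupied day: Wed): for example Systems in Wed, Logic in Mon, Topology in Tue, Compilers in Tue, Databases in Mon.

3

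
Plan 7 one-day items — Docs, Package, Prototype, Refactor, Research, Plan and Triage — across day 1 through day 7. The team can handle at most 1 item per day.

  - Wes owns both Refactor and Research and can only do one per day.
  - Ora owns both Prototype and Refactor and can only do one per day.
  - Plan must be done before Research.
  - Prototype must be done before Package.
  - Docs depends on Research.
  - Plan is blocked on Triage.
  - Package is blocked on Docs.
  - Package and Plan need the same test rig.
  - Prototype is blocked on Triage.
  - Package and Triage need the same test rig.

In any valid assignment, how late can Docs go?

Precedence pushes Docs to at least day 4; downstream work caps Docs at day 6.
Docs at day 6 is achievable: Package -> day 7, Refactor -> day 5, Research -> day 4, Plan -> day 3, Triage -> day 1, Prototype -> day 2, Docs -> day 6.

day 6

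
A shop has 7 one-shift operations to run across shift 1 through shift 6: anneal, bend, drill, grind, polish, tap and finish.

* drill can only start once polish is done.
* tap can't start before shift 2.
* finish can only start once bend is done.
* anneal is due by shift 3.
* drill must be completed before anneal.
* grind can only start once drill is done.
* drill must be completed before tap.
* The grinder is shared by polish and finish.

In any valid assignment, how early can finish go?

Precedence pushes finish to at least shift 2.
finish at shift 2 is achievable: anneal -> shift 3, finish -> shift 2, polish -> shift 1, tap -> shift 3, drill -> shift 2, grind -> shift 3, bend -> shift 1.

shift 2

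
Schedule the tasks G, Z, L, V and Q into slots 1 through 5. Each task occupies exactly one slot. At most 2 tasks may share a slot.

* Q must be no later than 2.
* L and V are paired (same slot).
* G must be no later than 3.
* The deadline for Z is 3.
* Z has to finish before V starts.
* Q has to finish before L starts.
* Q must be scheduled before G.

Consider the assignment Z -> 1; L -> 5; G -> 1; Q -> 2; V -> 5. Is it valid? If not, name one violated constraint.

At most 2 tasks may share a slot — holds.
Z has to finish before V starts — holds.
Q must be no later than 2 — holds.
L and V are paired (same slot) — holds.
Q has to finish before L starts — holds.
G must be no later than 3 — holds.
The deadline for Z is 3 — holds.
Q must be scheduled before G — violated.

No — it violates: Q must be scheduled before G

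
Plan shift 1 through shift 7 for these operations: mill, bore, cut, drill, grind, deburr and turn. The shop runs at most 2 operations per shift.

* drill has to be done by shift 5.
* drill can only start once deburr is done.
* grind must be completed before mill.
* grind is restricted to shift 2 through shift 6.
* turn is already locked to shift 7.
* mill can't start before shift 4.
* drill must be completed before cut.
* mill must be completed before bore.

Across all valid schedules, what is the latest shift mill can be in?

shift 6

Mill is available from shift 4; downstream work caps mill at shift 6.
mill at shift 6 is achievable: cut=shift 3, deburr=shift 1, bore=shift 7, drill=shift 2, grind=shift 2, mill=shift 6, turn=shift 7.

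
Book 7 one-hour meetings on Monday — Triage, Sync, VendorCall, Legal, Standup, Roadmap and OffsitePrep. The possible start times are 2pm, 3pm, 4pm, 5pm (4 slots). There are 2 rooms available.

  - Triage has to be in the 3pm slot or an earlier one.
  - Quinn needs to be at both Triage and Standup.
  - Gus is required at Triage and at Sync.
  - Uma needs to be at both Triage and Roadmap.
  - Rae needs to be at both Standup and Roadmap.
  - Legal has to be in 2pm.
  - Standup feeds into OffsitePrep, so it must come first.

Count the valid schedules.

Splitting on Triage: it can be 2pm (27), 3pm (26). Listing each branch's schedules as (Sync, VendorCall, Legal, Standup, Roadmap, OffsitePrep):
Triage=2pm: (3pm,3pm,2pm,4pm,5pm,5pm) (3pm,4pm,2pm,3pm,4pm,5pm) (3pm,4pm,2pm,3pm,5pm,4pm) (3pm,4pm,2pm,3pm,5pm,5pm) (3pm,4pm,2pm,4pm,3pm,5pm) (3pm,4pm,2pm,4pm,5pm,5pm) (3pm,5pm,2pm,3pm,4pm,4pm) (3pm,5pm,2pm,3pm,4pm,5pm) (3pm,5pm,2pm,3pm,5pm,4pm) (3pm,5pm,2pm,4pm,3pm,5pm) (4pm,3pm,2pm,3pm,4pm,5pm) (4pm,3pm,2pm,3pm,5pm,4pm) (4pm,3pm,2pm,3pm,5pm,5pm) (4pm,3pm,2pm,4pm,3pm,5pm) (4pm,3pm,2pm,4pm,5pm,5pm) (4pm,4pm,2pm,3pm,5pm,5pm) (4pm,5pm,2pm,3pm,4pm,5pm) (4pm,5pm,2pm,3pm,5pm,4pm) (4pm,5pm,2pm,4pm,3pm,5pm) (5pm,3pm,2pm,3pm,4pm,4pm) (5pm,3pm,2pm,3pm,4pm,5pm) (5pm,3pm,2pm,3pm,5pm,4pm) (5pm,3pm,2pm,4pm,3pm,5pm) (5pm,4pm,2pm,3pm,4pm,5pm) (5pm,4pm,2pm,3pm,5pm,4pm) (5pm,4pm,2pm,4pm,3pm,5pm) (5pm,5pm,2pm,3pm,4pm,4pm) — 27.
Triage=3pm: (2pm,3pm,2pm,4pm,5pm,5pm) (2pm,4pm,2pm,4pm,5pm,5pm) (4pm,2pm,2pm,4pm,5pm,5pm) (4pm,3pm,2pm,2pm,4pm,5pm) (4pm,3pm,2pm,2pm,5pm,4pm) (4pm,3pm,2pm,2pm,5pm,5pm) (4pm,3pm,2pm,4pm,2pm,5pm) (4pm,3pm,2pm,4pm,5pm,5pm) (4pm,4pm,2pm,2pm,5pm,3pm) (4pm,4pm,2pm,2pm,5pm,5pm) (4pm,5pm,2pm,2pm,4pm,3pm) (4pm,5pm,2pm,2pm,4pm,5pm) (4pm,5pm,2pm,2pm,5pm,3pm) (4pm,5pm,2pm,2pm,5pm,4pm) (4pm,5pm,2pm,4pm,2pm,5pm) (5pm,3pm,2pm,2pm,4pm,4pm) (5pm,3pm,2pm,2pm,4pm,5pm) (5pm,3pm,2pm,2pm,5pm,4pm) (5pm,3pm,2pm,4pm,2pm,5pm) (5pm,4pm,2pm,2pm,4pm,3pm) (5pm,4pm,2pm,2pm,4pm,5pm) (5pm,4pm,2pm,2pm,5pm,3pm) (5pm,4pm,2pm,2pm,5pm,4pm) (5pm,4pm,2pm,4pm,2pm,5pm) (5pm,5pm,2pm,2pm,4pm,3pm) (5pm,5pm,2pm,2pm,4pm,4pm) — 26.
Summing: 27 + 26 = 53.

53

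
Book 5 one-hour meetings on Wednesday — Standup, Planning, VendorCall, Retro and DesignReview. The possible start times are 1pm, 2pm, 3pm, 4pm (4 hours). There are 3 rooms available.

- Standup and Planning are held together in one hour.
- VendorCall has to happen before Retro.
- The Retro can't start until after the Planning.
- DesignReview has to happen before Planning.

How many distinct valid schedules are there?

11

Splitting on Standup: it can be 2pm (5), 3pm (6). Listing each branch's schedules as (Planning, VendorCall, Retro, DesignReview):
Standup=2pm: (2pm,1pm,3pm,1pm) (2pm,1pm,4pm,1pm) (2pm,2pm,3pm,1pm) (2pm,2pm,4pm,1pm) (2pm,3pm,4pm,1pm) — 5.
Standup=3pm: (3pm,1pm,4pm,1pm) (3pm,1pm,4pm,2pm) (3pm,2pm,4pm,1pm) (3pm,2pm,4pm,2pm) (3pm,3pm,4pm,1pm) (3pm,3pm,4pm,2pm) — 6.
Summing: 5 + 6 = 11.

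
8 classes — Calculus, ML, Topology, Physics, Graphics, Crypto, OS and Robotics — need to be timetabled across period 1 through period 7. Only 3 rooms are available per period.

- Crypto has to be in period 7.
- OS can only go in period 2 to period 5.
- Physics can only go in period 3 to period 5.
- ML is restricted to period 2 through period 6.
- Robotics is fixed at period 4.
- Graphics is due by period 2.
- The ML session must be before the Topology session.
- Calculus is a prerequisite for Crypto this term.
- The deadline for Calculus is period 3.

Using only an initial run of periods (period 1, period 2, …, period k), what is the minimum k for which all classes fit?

7

The precedence chain requires at least 2 distinct periods.
With at most 3 per period and 8 classes, at least 3 periods are needed.
Crypto can't be placed before period 7, so the schedule must run through at least period 7.
7 works (last occupied period: period 7): for example Topology=period 3, Physics=period 3, OS=period 2, Robotics=period 4, Calculus=period 1, Crypto=period 7, ML=period 2, Graphics=period 1.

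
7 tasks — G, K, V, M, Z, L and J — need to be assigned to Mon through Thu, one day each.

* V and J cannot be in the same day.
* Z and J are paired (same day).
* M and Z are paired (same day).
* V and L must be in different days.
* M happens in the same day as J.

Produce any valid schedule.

Z -> Tue, V -> Mon, L -> Tue, K -> Mon, M -> Tue, G -> Mon, J -> Tue

Checking: V(Mon) != J(Tue); V(Mon) != L(Tue); Z = J = Tue; M = J = Tue; M = Z = Tue.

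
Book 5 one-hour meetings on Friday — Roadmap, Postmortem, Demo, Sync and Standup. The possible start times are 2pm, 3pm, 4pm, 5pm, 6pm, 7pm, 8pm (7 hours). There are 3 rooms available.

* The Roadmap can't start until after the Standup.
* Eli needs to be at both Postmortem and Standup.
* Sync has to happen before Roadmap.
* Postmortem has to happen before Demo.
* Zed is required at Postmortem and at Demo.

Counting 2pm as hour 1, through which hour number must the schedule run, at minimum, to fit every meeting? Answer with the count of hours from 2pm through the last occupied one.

3 hours

The precedence chain requires at least 2 distinct hours.
With at most 3 per hour and 5 meetings, at least 2 hours are needed.
Could 2 hours be enough, i.e. nothing placed later than 3pm? No: Roadmap must come after Sync (at 2pm or later) → {3pm}; Standup must come before Roadmap (at 3pm or earlier) → {2pm}; Demo must come after Postmortem (at 2pm or later) → {3pm}; Postmortem must come before Demo (at 3pm or earlier) → {2pm}; Standup can't share with Postmortem (2pm) → nothing is left.
So 2 hours is not enough.
3 works (last occupied hour: 4pm): for example Postmortem -> 3pm, Sync -> 2pm, Roadmap -> 3pm, Demo -> 4pm, Standup -> 2pm.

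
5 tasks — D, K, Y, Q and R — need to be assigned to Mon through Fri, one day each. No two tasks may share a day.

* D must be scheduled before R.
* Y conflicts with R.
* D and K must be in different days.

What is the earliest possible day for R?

Tue

Precedence pushes R to at least Tue.
R at Tue is achievable: R -> Tue; D -> Mon; Y -> Thu; Q -> Fri; K -> Wed.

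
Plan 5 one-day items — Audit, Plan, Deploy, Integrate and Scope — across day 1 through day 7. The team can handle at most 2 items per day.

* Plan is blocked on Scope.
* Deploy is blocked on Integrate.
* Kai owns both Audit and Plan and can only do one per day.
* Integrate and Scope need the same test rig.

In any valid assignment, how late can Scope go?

Downstream work caps Scope at day 6.
Scope at day 6 is achievable: Audit=day 1; Deploy=day 2; Plan=day 7; Scope=day 6; Integrate=day 1.

day 6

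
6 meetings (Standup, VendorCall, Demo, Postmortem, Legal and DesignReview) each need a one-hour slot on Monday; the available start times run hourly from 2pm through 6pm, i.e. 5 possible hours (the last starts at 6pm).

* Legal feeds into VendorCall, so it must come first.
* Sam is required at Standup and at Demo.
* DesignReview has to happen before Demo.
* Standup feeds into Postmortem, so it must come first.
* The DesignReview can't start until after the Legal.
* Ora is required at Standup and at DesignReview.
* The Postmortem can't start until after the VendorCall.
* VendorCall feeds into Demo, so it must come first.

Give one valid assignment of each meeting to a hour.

Legal=2pm, VendorCall=3pm, DesignReview=3pm, Postmortem=4pm, Standup=2pm, Demo=4pm

Checking: VendorCall(3pm) before Demo(4pm); Legal(2pm) before DesignReview(3pm); Legal(2pm) before VendorCall(3pm); Standup(2pm) before Postmortem(4pm); DesignReview(3pm) before Demo(4pm); VendorCall(3pm) before Postmortem(4pm); Standup(2pm) != Demo(4pm); Standup(2pm) != DesignReview(3pm).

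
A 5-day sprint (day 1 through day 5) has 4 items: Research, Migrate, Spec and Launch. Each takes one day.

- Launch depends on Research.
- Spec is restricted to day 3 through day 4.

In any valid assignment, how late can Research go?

Downstream work caps Research at day 4.
Research at day 4 is achievable: Launch=day 5, Migrate=day 1, Spec=day 3, Research=day 4.

day 4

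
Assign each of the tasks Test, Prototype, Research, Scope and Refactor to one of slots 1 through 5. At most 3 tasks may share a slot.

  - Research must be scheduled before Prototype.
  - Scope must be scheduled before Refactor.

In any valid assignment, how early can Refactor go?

Precedence pushes Refactor to at least 2.
Refactor at 2 is achievable: Prototype -> 2; Test -> 1; Scope -> 1; Research -> 1; Refactor -> 2.

2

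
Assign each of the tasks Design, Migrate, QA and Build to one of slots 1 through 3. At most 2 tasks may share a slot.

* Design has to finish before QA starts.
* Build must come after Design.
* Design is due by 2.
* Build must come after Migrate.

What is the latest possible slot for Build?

3

Precedence pushes Build to at least 2.
Build at 3 is achievable: Migrate in 1; Build in 3; Design in 1; QA in 2.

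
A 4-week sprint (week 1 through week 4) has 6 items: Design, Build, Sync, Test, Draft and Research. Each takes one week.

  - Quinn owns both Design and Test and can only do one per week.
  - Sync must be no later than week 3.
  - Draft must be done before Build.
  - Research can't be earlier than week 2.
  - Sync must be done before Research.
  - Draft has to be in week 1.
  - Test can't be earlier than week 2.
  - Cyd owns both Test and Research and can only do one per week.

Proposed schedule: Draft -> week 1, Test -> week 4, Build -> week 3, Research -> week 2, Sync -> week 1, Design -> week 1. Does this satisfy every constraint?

Sync must be no later than week 3 — holds.
Draft must be done before Build — holds.
Cyd owns both Test and Research and can only do one per week — holds.
Sync must be done before Research — holds.
Quinn owns both Design and Test and can only do one per week — holds.
Draft has to be in week 1 — holds.
Research can't be earlier than week 2 — holds.
Test can't be earlier than week 2 — holds.

Yes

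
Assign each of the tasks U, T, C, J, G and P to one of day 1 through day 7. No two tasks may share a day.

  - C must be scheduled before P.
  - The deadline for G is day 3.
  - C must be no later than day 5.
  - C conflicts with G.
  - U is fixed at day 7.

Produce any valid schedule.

J=day 5; P=day 3; C=day 2; G=day 1; U=day 7; T=day 4

Checking: C(day 2) before P(day 3); C(day 2) != G(day 1); C=day 2 in [day 1,day 5]; U=day 7 in [day 7,day 7]; G=day 1 in [day 1,day 3]; max 1 per day (cap 1).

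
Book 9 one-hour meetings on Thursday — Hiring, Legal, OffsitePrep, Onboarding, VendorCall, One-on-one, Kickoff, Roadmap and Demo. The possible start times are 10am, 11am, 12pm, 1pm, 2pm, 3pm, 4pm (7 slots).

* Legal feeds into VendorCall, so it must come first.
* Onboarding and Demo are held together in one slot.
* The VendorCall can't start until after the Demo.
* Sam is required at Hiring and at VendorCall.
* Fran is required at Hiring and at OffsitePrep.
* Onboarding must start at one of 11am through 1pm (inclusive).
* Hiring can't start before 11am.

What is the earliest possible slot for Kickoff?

10am

Kickoff at 10am is achievable: Hiring in 11am; OffsitePrep in 10am; Kickoff in 10am; One-on-one in 10am; Legal in 10am; Onboarding in 11am; VendorCall in 12pm; Roadmap in 10am; Demo in 11am.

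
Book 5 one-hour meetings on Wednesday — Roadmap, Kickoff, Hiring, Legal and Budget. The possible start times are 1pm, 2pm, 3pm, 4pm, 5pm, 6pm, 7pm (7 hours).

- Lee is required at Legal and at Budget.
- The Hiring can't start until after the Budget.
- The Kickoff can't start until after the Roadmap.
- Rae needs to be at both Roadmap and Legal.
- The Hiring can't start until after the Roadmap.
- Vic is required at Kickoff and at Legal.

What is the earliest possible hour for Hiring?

Precedence pushes Hiring to at least 2pm.
Hiring at 2pm is achievable: Hiring in 2pm, Roadmap in 1pm, Kickoff in 2pm, Budget in 1pm, Legal in 3pm.

2pm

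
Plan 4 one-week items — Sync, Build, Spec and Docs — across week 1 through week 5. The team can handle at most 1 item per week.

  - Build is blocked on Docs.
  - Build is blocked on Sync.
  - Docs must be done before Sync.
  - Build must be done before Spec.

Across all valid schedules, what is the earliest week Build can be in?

Precedence pushes Build to at least week 3; downstream work caps Build at week 4.
Build at week 3 is achievable: Build in week 3, Spec in week 4, Docs in week 1, Sync in week 2.

week 3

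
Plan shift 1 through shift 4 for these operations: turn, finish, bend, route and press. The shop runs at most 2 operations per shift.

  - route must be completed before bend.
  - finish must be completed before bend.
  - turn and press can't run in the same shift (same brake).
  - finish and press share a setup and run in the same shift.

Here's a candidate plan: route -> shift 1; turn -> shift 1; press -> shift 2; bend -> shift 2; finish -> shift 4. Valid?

No — it violates: finish must be completed before bend

The shop runs at most 2 operations per shift — holds.
route must be completed before bend — holds.
finish and press share a setup and run in the same shift — violated.
finish must be completed before bend — violated.
turn and press can't run in the same shift (same brake) — holds.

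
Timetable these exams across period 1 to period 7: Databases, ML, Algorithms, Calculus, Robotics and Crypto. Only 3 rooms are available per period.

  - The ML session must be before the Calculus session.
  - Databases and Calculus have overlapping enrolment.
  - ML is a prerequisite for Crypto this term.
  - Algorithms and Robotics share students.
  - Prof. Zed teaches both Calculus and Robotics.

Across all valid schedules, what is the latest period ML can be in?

Downstream work caps ML at period 6.
ML at period 6 is achievable: ML in period 6, Calculus in period 7, Crypto in period 7, Databases in period 1, Robotics in period 2, Algorithms in period 1.

period 6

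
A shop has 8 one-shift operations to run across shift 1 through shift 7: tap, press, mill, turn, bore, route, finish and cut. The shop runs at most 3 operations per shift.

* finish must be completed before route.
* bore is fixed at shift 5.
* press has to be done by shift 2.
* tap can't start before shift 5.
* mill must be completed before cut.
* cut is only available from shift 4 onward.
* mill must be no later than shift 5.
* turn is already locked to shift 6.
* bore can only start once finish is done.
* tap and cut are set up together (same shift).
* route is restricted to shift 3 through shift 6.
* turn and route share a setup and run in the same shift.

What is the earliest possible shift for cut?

shift 5

Cut is available from shift 4; cut must be in the same shift as tap, which can't be before shift 5, so cut is at least shift 5.
cut at shift 5 is achievable: route -> shift 6; tap -> shift 5; finish -> shift 1; bore -> shift 5; press -> shift 1; turn -> shift 6; mill -> shift 1; cut -> shift 5.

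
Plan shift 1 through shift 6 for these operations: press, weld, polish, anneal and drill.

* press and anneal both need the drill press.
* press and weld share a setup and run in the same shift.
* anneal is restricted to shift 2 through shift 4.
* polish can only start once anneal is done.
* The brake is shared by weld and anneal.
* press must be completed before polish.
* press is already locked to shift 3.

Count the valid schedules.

Splitting on polish: it can be shift 4 (6), shift 5 (12), shift 6 (12). Listing each branch's schedules as (press, weld, anneal, drill) by shift number:
polish=shift 4: (3,3,2,1) (3,3,2,2) (3,3,2,3) (3,3,2,4) (3,3,2,5) (3,3,2,6) — 6.
polish=shift 5: (3,3,2,1) (3,3,2,2) (3,3,2,3) (3,3,2,4) (3,3,2,5) (3,3,2,6) (3,3,4,1) (3,3,4,2) (3,3,4,3) (3,3,4,4) (3,3,4,5) (3,3,4,6) — 12.
polish=shift 6: (3,3,2,1) (3,3,2,2) (3,3,2,3) (3,3,2,4) (3,3,2,5) (3,3,2,6) (3,3,4,1) (3,3,4,2) (3,3,4,3) (3,3,4,4) (3,3,4,5) (3,3,4,6) — 12.
Summing: 6 + 12 + 12 = 30.

30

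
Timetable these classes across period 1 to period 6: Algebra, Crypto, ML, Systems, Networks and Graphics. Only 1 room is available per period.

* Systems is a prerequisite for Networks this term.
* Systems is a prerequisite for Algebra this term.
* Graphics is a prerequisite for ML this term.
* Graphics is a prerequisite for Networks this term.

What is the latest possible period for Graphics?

period 4

Downstream work caps Graphics at period 5.
Graphics at period 4 is achievable: ML=period 6, Networks=period 5, Systems=period 1, Algebra=period 2, Graphics=period 4, Crypto=period 3.
Nothing later works — the capacity limit rule out every period after period 4.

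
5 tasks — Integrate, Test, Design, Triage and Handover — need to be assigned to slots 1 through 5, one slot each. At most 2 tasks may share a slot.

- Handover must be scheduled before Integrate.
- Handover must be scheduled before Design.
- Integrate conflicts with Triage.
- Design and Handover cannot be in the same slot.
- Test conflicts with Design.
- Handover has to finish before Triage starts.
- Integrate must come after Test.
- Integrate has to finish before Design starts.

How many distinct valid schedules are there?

Splitting on Integrate: it can be 2 (9), 3 (20), 4 (18). Listing each branch's schedules as (Test, Design, Triage, Handover):
Integrate=2: (1,3,3,1) (1,3,4,1) (1,3,5,1) (1,4,3,1) (1,4,4,1) (1,4,5,1) (1,5,3,1) (1,5,4,1) (1,5,5,1) — 9.
Integrate=3: (1,4,2,1) (1,4,4,1) (1,4,4,2) (1,4,5,1) (1,4,5,2) (1,5,2,1) (1,5,4,1) (1,5,4,2) (1,5,5,1) (1,5,5,2) (2,4,2,1) (2,4,4,1) (2,4,4,2) (2,4,5,1) (2,4,5,2) (2,5,2,1) (2,5,4,1) (2,5,4,2) (2,5,5,1) (2,5,5,2) — 20.
Integrate=4: (1,5,2,1) (1,5,3,1) (1,5,3,2) (1,5,5,1) (1,5,5,2) (1,5,5,3) (2,5,2,1) (2,5,3,1) (2,5,3,2) (2,5,5,1) (2,5,5,2) (2,5,5,3) (3,5,2,1) (3,5,3,1) (3,5,3,2) (3,5,5,1) (3,5,5,2) (3,5,5,3) — 18.
Summing: 9 + 20 + 18 = 47.

47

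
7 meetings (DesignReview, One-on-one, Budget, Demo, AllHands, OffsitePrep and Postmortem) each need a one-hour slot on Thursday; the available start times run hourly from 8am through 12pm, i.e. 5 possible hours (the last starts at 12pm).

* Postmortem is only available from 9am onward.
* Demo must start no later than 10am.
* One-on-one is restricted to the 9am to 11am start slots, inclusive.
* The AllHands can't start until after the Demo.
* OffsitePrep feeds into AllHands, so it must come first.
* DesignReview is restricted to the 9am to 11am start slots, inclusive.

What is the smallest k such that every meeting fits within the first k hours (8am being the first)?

The precedence chain requires at least 2 distinct hours.
2 works (last occupied hour: 9am): for example DesignReview=9am, One-on-one=9am, Budget=8am, Postmortem=9am, OffsitePrep=8am, Demo=8am, AllHands=9am.

2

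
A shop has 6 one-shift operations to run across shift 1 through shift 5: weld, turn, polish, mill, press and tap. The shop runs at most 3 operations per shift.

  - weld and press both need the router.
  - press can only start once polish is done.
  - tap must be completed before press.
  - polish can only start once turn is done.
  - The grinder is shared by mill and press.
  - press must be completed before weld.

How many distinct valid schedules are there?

Splitting on weld: it can be shift 4 (8), shift 5 (44). Listing each branch's schedules as (turn, polish, mill, press, tap) by shift number:
weld=shift 4: (1,2,1,3,1) (1,2,1,3,2) (1,2,2,3,1) (1,2,2,3,2) (1,2,4,3,1) (1,2,4,3,2) (1,2,5,3,1) (1,2,5,3,2) — 8.
weld=shift 5: (1,2,1,3,1) (1,2,1,3,2) (1,2,1,4,1) (1,2,1,4,2) (1,2,1,4,3) (1,2,2,3,1) (1,2,2,3,2) (1,2,2,4,1) (1,2,2,4,2) (1,2,2,4,3) (1,2,3,4,1) (1,2,3,4,2) (1,2,3,4,3) (1,2,4,3,1) (1,2,4,3,2) (1,2,5,3,1) (1,2,5,3,2) (1,2,5,4,1) (1,2,5,4,2) (1,2,5,4,3) (1,3,1,4,1) (1,3,1,4,2) (1,3,1,4,3) (1,3,2,4,1) (1,3,2,4,2) (1,3,2,4,3) (1,3,3,4,1) (1,3,3,4,2) (1,3,3,4,3) (1,3,5,4,1) (1,3,5,4,2) (1,3,5,4,3) (2,3,1,4,1) (2,3,1,4,2) (2,3,1,4,3) (2,3,2,4,1) (2,3,2,4,2) (2,3,2,4,3) (2,3,3,4,1) (2,3,3,4,2) (2,3,3,4,3) (2,3,5,4,1) (2,3,5,4,2) (2,3,5,4,3) — 44.
Summing: 8 + 44 = 52.

52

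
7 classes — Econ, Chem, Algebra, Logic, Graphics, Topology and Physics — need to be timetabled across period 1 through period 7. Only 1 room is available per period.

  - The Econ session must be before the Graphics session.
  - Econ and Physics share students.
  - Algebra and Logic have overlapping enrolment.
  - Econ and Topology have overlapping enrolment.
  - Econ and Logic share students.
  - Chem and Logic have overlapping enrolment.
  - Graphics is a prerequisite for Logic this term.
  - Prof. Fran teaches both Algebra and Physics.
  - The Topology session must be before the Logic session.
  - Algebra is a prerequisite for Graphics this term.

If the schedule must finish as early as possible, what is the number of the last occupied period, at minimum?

period 7

The precedence chain requires at least 3 distinct periods.
With at most 1 per period and 7 classes, at least 7 periods are needed.
7 works (last occupied period: period 7): for example Topology in period 4, Physics in period 7, Graphics in period 3, Algebra in period 2, Econ in period 1, Logic in period 5, Chem in period 6.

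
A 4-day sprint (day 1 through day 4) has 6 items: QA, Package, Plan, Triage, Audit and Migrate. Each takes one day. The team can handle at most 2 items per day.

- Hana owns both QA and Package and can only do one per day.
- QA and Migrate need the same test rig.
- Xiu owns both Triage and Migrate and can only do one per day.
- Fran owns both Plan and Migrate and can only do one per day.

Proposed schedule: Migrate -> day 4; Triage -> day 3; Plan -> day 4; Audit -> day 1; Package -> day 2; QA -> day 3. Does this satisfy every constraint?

Invalid. Fran owns both Plan and Migrate and can only do one per day.

Fran owns both Plan and Migrate and can only do one per day — violated.
QA and Migrate need the same test rig — holds.
Hana owns both QA and Package and can only do one per day — holds.
Xiu owns both Triage and Migrate and can only do one per day — holds.
The team can handle at most 2 items per day — holds.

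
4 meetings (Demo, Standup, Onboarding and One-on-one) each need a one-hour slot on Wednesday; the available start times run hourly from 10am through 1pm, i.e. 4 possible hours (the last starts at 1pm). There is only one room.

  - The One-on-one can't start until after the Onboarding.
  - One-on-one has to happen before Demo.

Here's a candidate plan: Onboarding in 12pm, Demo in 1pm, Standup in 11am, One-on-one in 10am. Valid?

There is only one room — holds.
The One-on-one can't start until after the Onboarding — violated.
One-on-one has to happen before Demo — holds.

No — it violates: The One-on-one can't start until after the Onboarding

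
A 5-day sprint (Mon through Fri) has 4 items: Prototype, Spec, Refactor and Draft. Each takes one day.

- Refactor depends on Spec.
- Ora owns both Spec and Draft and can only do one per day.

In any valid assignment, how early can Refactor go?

Precedence pushes Refactor to at least Tue.
Refactor at Tue is achievable: Draft in Tue; Spec in Mon; Refactor in Tue; Prototype in Mon.

Tue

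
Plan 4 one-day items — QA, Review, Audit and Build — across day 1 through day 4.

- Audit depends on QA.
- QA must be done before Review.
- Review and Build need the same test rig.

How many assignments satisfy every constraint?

42

Splitting on QA: it can be day 1 (27), day 2 (12), day 3 (3). Listing each branch's schedules as (Review, Audit, Build) by day number:
QA=day 1: (2,2,1) (2,2,3) (2,2,4) (2,3,1) (2,3,3) (2,3,4) (2,4,1) (2,4,3) (2,4,4) (3,2,1) (3,2,2) (3,2,4) (3,3,1) (3,3,2) (3,3,4) (3,4,1) (3,4,2) (3,4,4) (4,2,1) (4,2,2) (4,2,3) (4,3,1) (4,3,2) (4,3,3) (4,4,1) (4,4,2) (4,4,3) — 27.
QA=day 2: (3,3,1) (3,3,2) (3,3,4) (3,4,1) (3,4,2) (3,4,4) (4,3,1) (4,3,2) (4,3,3) (4,4,1) (4,4,2) (4,4,3) — 12.
QA=day 3: (4,4,1) (4,4,2) (4,4,3) — 3.
Summing: 27 + 12 + 3 = 42.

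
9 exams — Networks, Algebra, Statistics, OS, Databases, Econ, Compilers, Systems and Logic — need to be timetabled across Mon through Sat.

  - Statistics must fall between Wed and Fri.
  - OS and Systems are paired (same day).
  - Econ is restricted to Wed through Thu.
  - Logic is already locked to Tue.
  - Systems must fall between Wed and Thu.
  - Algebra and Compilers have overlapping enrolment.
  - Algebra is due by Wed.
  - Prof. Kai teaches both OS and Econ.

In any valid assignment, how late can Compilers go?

Compilers at Sat is achievable: Econ=Wed, Databases=Mon, Statistics=Wed, Algebra=Mon, Logic=Tue, OS=Thu, Networks=Mon, Systems=Thu, Compilers=Sat.

Sat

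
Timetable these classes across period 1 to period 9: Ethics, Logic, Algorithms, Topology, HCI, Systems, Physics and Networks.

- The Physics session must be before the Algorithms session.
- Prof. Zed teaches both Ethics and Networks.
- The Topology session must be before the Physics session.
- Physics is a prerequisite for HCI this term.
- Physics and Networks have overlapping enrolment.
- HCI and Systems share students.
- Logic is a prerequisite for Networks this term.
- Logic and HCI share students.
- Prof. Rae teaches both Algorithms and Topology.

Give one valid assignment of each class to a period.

Ethics -> period 1; Systems -> period 1; Topology -> period 1; Logic -> period 1; Algorithms -> period 3; Networks -> period 3; Physics -> period 2; HCI -> period 3

Checking: Topology(period 1) before Physics(period 2); Logic(period 1) before Networks(period 3); Physics(period 2) before HCI(period 3); Physics(period 2) before Algorithms(period 3); Logic(period 1) != HCI(period 3); Physics(period 2) != Networks(period 3); Ethics(period 1) != Networks(period 3); HCI(period 3) != Systems(period 1); Algorithms(period 3) != Topology(period 1).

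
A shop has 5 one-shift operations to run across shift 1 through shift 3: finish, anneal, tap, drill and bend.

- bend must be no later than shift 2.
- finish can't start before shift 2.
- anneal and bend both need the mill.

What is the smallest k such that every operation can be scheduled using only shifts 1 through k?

finish can't be placed before shift 2, so the schedule must run through at least shift 2.
2 works (last occupied shift: shift 2): for example finish -> shift 2; tap -> shift 1; anneal -> shift 1; bend -> shift 2; drill -> shift 1.

2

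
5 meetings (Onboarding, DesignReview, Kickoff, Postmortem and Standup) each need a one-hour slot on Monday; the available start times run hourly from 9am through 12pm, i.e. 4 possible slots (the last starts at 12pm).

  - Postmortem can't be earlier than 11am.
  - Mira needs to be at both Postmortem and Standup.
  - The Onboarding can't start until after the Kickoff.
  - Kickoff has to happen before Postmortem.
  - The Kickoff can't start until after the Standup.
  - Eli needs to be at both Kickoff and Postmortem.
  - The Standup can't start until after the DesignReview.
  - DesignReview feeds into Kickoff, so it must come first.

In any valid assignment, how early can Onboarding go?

Precedence pushes Onboarding to at least 12pm.
Onboarding at 12pm is achievable: Kickoff -> 11am, Postmortem -> 12pm, Standup -> 10am, DesignReview -> 9am, Onboarding -> 12pm.

12pm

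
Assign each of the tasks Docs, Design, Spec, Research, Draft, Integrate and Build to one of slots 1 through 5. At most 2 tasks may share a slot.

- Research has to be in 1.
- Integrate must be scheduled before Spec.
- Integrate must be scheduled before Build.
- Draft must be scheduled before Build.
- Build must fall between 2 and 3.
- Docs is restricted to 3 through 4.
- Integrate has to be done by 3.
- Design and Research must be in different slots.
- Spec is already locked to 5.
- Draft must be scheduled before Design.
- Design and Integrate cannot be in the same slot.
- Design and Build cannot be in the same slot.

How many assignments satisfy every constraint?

Splitting on Docs: it can be 3 (6), 4 (6). Listing each branch's schedules as (Design, Spec, Research, Draft, Integrate, Build):
Docs=3: (4,5,1,1,2,3) (4,5,1,2,1,3) (4,5,1,2,2,3) (5,5,1,1,2,3) (5,5,1,2,1,3) (5,5,1,2,2,3) — 6.
Docs=4: (4,5,1,1,2,3) (4,5,1,2,1,3) (4,5,1,2,2,3) (5,5,1,1,2,3) (5,5,1,2,1,3) (5,5,1,2,2,3) — 6.
Summing: 6 + 6 = 12.

12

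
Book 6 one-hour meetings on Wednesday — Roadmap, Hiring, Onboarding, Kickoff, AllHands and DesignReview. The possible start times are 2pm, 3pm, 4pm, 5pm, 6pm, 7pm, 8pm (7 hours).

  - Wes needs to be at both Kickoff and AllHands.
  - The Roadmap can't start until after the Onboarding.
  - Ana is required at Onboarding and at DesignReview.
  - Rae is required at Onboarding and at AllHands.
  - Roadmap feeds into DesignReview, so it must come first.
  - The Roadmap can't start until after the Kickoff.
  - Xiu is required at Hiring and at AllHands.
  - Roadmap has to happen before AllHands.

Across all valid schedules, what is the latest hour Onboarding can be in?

Downstream work caps Onboarding at 6pm.
Onboarding at 6pm is achievable: Kickoff in 2pm, AllHands in 8pm, DesignReview in 8pm, Hiring in 2pm, Onboarding in 6pm, Roadmap in 7pm.

6pm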